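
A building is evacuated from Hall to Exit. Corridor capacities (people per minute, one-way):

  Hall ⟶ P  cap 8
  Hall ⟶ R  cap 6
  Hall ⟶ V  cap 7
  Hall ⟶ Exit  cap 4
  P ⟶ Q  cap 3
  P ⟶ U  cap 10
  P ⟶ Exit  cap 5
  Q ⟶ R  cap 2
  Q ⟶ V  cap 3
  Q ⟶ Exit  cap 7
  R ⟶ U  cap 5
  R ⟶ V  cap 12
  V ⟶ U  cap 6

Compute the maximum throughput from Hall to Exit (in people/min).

12

Augment Hall→Exit: bottleneck 4, flow now 4.
Augment Hall→P→Exit: bottleneck 5, flow now 9.
Augment Hall→P→Q→Exit: bottleneck 3, flow now 12.
No augmenting path remains; maximum flow = 12.
In the residual graph, reachable from Hall: {Hall, R, U, V}.
Min-cut edges: Hall→P (8), Hall→Exit (4); capacity 8 + 4 = 12.
This cut is saturated, so no flow can exceed 12.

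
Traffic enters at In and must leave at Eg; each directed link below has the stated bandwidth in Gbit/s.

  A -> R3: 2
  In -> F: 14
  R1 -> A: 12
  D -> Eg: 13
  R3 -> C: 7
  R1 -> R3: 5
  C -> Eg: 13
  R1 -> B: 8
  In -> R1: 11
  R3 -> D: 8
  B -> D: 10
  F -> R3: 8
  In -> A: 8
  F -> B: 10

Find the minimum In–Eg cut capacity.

20

Augment In→F→B→D→Eg: bottleneck 10, flow now 10.
Augment In→F→R3→C→Eg: bottleneck 4, flow now 14.
Augment In→R1→R3→C→Eg: bottleneck 3, flow now 17.
Augment In→R1→R3→D→Eg: bottleneck 2, flow now 19.
Augment In→A→R3→D→Eg: bottleneck 1, flow now 20.
No augmenting path remains; maximum flow = 20.
By max-flow min-cut, the minimum cut capacity equals the max flow.
In the residual graph, reachable from In: {In, F, R1, A, B, R3, D}.
Min-cut edges: R3→C (7), D→Eg (13); capacity 7 + 13 = 20.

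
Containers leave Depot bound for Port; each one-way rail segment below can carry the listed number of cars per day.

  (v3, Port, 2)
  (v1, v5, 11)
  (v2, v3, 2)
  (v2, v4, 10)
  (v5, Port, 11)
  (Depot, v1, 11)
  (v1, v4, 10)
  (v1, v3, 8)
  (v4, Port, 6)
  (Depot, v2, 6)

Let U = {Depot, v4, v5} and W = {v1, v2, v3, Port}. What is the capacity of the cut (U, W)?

Edges leaving {Depot, v4, v5}: Depot→v1 (11), Depot→v2 (6), v4→Port (6), v5→Port (11).
Cut capacity = 11 + 6 + 6 + 11 = 34.

34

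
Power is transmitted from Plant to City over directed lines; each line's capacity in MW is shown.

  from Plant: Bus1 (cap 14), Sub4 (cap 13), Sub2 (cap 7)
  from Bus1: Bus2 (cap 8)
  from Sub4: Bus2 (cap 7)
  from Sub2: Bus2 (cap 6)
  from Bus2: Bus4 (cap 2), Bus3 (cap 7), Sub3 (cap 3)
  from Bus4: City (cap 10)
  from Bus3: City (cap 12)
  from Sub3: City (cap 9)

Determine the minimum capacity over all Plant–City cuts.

12

Augment Plant→Bus1→Bus2→Bus4→City: bottleneck 2, flow now 2.
Augment Plant→Bus1→Bus2→Bus3→City: bottleneck 6, flow now 8.
Augment Plant→Sub4→Bus2→Bus3→City: bottleneck 1, flow now 9.
Augment Plant→Sub4→Bus2→Sub3→City: bottleneck 3, flow now 12.
No augmenting path remains; maximum flow = 12.
By max-flow min-cut, the minimum cut capacity equals the max flow.
In the residual graph, reachable from Plant: {Plant, Bus1, Sub4, Sub2, Bus2}.
Min-cut edges: Bus2→Bus4 (2), Bus2→Bus3 (7), Bus2→Sub3 (3); capacity 2 + 7 + 3 = 12.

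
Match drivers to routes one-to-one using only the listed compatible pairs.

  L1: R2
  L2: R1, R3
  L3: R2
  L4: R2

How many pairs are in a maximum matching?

2

Unit-capacity flow: source→left, listed edges, right→sink; max matching = max flow.
Augmenting path L1→R2 (+1); matched 1.
Augmenting path L2→R1 (+1); matched 2.
No augmenting path remains; maximum matching = 2.
König certificate: {L2, R2} is a vertex cover of size 2 (every listed pair touches it), so no matching can be larger.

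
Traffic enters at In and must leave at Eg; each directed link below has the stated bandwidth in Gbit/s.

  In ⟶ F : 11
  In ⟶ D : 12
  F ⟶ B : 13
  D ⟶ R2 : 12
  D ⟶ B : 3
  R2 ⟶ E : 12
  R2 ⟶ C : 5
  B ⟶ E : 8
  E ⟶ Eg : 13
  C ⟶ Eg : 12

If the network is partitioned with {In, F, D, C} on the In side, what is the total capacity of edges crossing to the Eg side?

40

Edges leaving {In, F, D, C}: F→B (13), D→R2 (12), D→B (3), C→Eg (12).
Cut capacity = 13 + 12 + 3 + 12 = 40.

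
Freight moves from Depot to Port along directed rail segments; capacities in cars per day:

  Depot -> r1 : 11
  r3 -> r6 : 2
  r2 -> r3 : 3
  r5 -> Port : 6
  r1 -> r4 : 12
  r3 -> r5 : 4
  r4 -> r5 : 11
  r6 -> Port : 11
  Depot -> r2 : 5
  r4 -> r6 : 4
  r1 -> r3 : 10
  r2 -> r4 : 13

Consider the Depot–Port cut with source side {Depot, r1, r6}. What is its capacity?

Edges leaving {Depot, r1, r6}: Depot→r2 (5), r1→r3 (10), r1→r4 (12), r6→Port (11).
Cut capacity = 5 + 10 + 12 + 11 = 38.

38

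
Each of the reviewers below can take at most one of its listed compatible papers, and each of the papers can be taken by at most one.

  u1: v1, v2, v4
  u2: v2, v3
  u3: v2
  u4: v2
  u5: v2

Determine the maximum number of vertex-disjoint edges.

3

Unit-capacity flow: source→left, listed edges, right→sink; max matching = max flow.
Augmenting path u1→v1 (+1); matched 1.
Augmenting path u2→v2 (+1); matched 2.
Augmenting path u3→v2→u2→v3 (+1); matched 3.
No augmenting path remains; maximum matching = 3.
König certificate: {u1, u2, v2} is a vertex cover of size 3 (every listed pair touches it), so no matching can be larger.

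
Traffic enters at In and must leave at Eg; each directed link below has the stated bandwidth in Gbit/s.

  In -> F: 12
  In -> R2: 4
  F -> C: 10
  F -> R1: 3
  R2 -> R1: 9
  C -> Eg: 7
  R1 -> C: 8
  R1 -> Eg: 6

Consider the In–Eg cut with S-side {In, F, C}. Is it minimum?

No — its capacity is 14, but the minimum cut has capacity 13.

Given cut capacity: 4 + 3 + 7 = 14.
Augment In→F→C→Eg: bottleneck 7, flow now 7.
Augment In→F→R1→Eg: bottleneck 3, flow now 10.
Augment In→R2→R1→Eg: bottleneck 3, flow now 13.
No augmenting path remains; maximum flow = 13.
In the residual graph, reachable from In: {In, F, R2, C, R1}.
Min-cut edges: C→Eg (7), R1→Eg (6); capacity 7 + 6 = 13.
Cut capacity 14 exceeds the max flow 13, so it is not minimum.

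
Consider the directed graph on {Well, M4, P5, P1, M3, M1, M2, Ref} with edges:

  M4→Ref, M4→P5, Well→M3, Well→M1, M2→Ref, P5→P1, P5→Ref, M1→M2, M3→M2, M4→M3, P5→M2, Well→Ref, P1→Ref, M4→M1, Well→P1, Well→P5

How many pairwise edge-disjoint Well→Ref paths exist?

Assign every edge capacity 1; by Menger, the answer equals the max flow.
Path Well→Ref (+1); total 1.
Path Well→P5→Ref (+1); total 2.
Path Well→P1→Ref (+1); total 3.
Path Well→M3→M2→Ref (+1); total 4.
No residual Well→Ref path; max flow = 4.
Certifying cut of size 4: {M2→Ref, Well→P1, Well→P5, Well→Ref}.

4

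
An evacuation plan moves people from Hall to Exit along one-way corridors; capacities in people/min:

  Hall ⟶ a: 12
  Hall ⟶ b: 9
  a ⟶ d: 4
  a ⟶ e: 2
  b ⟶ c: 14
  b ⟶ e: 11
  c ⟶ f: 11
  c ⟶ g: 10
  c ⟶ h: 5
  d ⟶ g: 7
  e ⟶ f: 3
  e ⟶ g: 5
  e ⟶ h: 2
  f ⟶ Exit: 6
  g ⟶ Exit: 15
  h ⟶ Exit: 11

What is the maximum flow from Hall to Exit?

Augment Hall→a→d→g→Exit: bottleneck 4, flow now 4.
Augment Hall→a→e→f→Exit: bottleneck 2, flow now 6.
Augment Hall→b→c→f→Exit: bottleneck 4, flow now 10.
Augment Hall→b→c→g→Exit: bottleneck 5, flow now 15.
No augmenting path remains; maximum flow = 15.
In the residual graph, reachable from Hall: {Hall, a}.
Min-cut edges: Hall→b (9), a→d (4), a→e (2); capacity 9 + 4 + 2 = 15.
This cut is saturated, so no flow can exceed 15.

15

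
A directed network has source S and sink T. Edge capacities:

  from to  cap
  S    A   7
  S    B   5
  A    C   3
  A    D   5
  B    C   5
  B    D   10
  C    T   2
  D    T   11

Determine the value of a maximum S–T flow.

Augment S→A→C→T: bottleneck 2, flow now 2.
Augment S→A→D→T: bottleneck 5, flow now 7.
Augment S→B→D→T: bottleneck 5, flow now 12.
No augmenting path remains; maximum flow = 12.
In the residual graph, reachable from S: {S}.
Min-cut edges: S→A (7), S→B (5); capacity 7 + 5 = 12.
This cut is saturated, so no flow can exceed 12.

12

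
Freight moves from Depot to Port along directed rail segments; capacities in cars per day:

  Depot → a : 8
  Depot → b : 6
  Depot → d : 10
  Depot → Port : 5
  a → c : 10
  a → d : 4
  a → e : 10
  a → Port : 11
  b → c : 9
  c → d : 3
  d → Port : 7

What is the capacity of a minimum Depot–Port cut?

20

Augment Depot→Port: bottleneck 5, flow now 5.
Augment Depot→a→Port: bottleneck 8, flow now 13.
Augment Depot→d→Port: bottleneck 7, flow now 20.
No augmenting path remains; maximum flow = 20.
By max-flow min-cut, the minimum cut capacity equals the max flow.
In the residual graph, reachable from Depot: {Depot, b, c, d}.
Min-cut edges: Depot→a (8), Depot→Port (5), d→Port (7); capacity 8 + 5 + 7 = 20.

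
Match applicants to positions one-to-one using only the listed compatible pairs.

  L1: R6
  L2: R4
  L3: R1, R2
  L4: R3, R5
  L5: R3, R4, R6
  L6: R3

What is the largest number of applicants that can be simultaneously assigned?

Unit-capacity flow: source→left, listed edges, right→sink; max matching = max flow.
Augmenting path L1→R6 (+1); matched 1.
Augmenting path L2→R4 (+1); matched 2.
Augmenting path L3→R1 (+1); matched 3.
Augmenting path L4→R3 (+1); matched 4.
Augmenting path L5→R3→L4→R5 (+1); matched 5.
No augmenting path remains; maximum matching = 5.
König certificate: {L3, L4, R3, R4, R6} is a vertex cover of size 5 (every listed pair touches it), so no matching can be larger.

5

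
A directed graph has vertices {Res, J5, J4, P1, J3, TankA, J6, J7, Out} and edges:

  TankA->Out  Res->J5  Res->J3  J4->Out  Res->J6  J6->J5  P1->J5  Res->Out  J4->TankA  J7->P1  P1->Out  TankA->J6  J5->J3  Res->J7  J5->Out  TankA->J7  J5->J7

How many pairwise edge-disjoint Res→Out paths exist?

3

Assign every edge capacity 1; by Menger, the answer equals the max flow.
Path Res→Out (+1); total 1.
Path Res→J5→Out (+1); total 2.
Path Res→J7→P1→Out (+1); total 3.
No residual Res→Out path; max flow = 3.
Certifying cut of size 3: {J5→Out, J7→P1, Res→Out}.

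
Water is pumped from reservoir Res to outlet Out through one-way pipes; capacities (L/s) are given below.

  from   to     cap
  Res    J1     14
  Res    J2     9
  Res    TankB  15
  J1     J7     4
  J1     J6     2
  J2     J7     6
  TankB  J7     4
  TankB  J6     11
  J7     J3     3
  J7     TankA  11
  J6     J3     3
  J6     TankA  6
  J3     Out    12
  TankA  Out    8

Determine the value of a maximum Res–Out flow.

Augment Res→J1→J7→J3→Out: bottleneck 3, flow now 3.
Augment Res→J1→J7→TankA→Out: bottleneck 1, flow now 4.
Augment Res→J1→J6→J3→Out: bottleneck 2, flow now 6.
Augment Res→J2→J7→TankA→Out: bottleneck 6, flow now 12.
Augment Res→TankB→J7→TankA→Out: bottleneck 1, flow now 13.
Augment Res→TankB→J6→J3→Out: bottleneck 1, flow now 14.
No augmenting path remains; maximum flow = 14.
In the residual graph, reachable from Res: {Res, J1, J2, TankB, J7, J6, TankA}.
Min-cut edges: J7→J3 (3), J6→J3 (3), TankA→Out (8); capacity 3 + 3 + 8 = 14.
This cut is saturated, so no flow can exceed 14.

14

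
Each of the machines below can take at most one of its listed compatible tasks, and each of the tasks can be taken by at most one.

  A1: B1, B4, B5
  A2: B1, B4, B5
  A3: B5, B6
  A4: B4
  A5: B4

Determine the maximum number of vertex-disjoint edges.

Unit-capacity flow: source→left, listed edges, right→sink; max matching = max flow.
Augmenting path A1→B1 (+1); matched 1.
Augmenting path A2→B4 (+1); matched 2.
Augmenting path A3→B5 (+1); matched 3.
Augmenting path A4→B4→A2→B5→A3→B6 (+1); matched 4.
No augmenting path remains; maximum matching = 4.
König certificate: {A1, A2, A3, B4} is a vertex cover of size 4 (every listed pair touches it), so no matching can be larger.

4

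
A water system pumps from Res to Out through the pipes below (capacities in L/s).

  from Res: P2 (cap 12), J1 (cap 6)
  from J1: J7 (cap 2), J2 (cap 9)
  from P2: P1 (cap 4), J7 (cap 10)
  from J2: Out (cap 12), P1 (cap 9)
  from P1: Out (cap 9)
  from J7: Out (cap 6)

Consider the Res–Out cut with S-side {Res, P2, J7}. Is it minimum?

Yes — it is a minimum cut (capacity 16).

Given cut capacity: 6 + 4 + 6 = 16.
Augment Res→J1→J2→Out: bottleneck 6, flow now 6.
Augment Res→P2→P1→Out: bottleneck 4, flow now 10.
Augment Res→P2→J7→Out: bottleneck 6, flow now 16.
No augmenting path remains; maximum flow = 16.
Cut capacity 16 equals the max flow, so it is a minimum cut.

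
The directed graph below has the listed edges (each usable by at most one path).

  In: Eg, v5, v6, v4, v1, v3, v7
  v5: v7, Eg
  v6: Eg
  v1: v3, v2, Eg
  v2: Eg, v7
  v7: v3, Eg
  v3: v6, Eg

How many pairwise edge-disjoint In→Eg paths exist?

Assign every edge capacity 1; by Menger, the answer equals the max flow.
Path In→Eg (+1); total 1.
Path In→v1→Eg (+1); total 2.
Path In→v3→Eg (+1); total 3.
Path In→v5→Eg (+1); total 4.
Path In→v6→Eg (+1); total 5.
Path In→v7→Eg (+1); total 6.
No residual In→Eg path; max flow = 6.
Certifying cut of size 6: {In→Eg, In→v1, In→v3, In→v5, In→v6, In→v7}.

6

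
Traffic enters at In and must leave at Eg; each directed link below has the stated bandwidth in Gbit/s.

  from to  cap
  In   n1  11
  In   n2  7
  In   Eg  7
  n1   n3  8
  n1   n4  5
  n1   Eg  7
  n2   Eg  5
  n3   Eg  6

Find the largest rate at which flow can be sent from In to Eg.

23

Augment In→Eg: bottleneck 7, flow now 7.
Augment In→n1→Eg: bottleneck 7, flow now 14.
Augment In→n2→Eg: bottleneck 5, flow now 19.
Augment In→n1→n3→Eg: bottleneck 4, flow now 23.
No augmenting path remains; maximum flow = 23.
In the residual graph, reachable from In: {In, n2}.
Min-cut edges: In→n1 (11), In→Eg (7), n2→Eg (5); capacity 11 + 7 + 5 = 23.
This cut is saturated, so no flow can exceed 23.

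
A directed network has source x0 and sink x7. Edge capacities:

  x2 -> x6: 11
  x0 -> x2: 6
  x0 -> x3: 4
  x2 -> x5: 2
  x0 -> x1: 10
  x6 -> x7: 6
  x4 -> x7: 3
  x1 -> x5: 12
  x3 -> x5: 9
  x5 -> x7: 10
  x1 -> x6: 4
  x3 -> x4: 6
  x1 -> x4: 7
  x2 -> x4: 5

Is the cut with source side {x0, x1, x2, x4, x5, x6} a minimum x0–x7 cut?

Given cut capacity: 4 + 3 + 10 + 6 = 23.
Augment x0→x1→x4→x7: bottleneck 3, flow now 3.
Augment x0→x1→x5→x7: bottleneck 7, flow now 10.
Augment x0→x2→x5→x7: bottleneck 2, flow now 12.
Augment x0→x2→x6→x7: bottleneck 4, flow now 16.
Augment x0→x3→x5→x7: bottleneck 1, flow now 17.
Augment x0→x3→x4→x1→x6→x7: bottleneck 2, flow now 19. (uses reverse residual edge)
No augmenting path remains; maximum flow = 19.
In the residual graph, reachable from x0: {x0, x1, x2, x3, x4, x5, x6}.
Min-cut edges: x4→x7 (3), x5→x7 (10), x6→x7 (6); capacity 3 + 10 + 6 = 19.
Cut capacity 23 exceeds the max flow 19, so it is not minimum.

No — its capacity is 23, but the minimum cut has capacity 19.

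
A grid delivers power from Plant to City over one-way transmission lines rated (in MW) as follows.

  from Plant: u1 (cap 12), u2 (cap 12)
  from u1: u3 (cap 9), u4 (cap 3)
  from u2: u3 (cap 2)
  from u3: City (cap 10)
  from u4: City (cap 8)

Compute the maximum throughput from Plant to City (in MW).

Augment Plant→u1→u3→City: bottleneck 9, flow now 9.
Augment Plant→u1→u4→City: bottleneck 3, flow now 12.
Augment Plant→u2→u3→City: bottleneck 1, flow now 13.
No augmenting path remains; maximum flow = 13.
In the residual graph, reachable from Plant: {Plant, u1, u2, u3}.
Min-cut edges: u1→u4 (3), u3→City (10); capacity 3 + 10 = 13.
This cut is saturated, so no flow can exceed 13.

13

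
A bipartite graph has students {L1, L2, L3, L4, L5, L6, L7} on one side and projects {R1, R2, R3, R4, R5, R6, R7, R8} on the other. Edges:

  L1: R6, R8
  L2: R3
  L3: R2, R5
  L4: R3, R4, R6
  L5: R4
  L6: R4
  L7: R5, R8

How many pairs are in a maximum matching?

Unit-capacity flow: source→left, listed edges, right→sink; max matching = max flow.
Augmenting path L1→R6 (+1); matched 1.
Augmenting path L2→R3 (+1); matched 2.
Augmenting path L3→R2 (+1); matched 3.
Augmenting path L4→R4 (+1); matched 4.
Augmenting path L7→R5 (+1); matched 5.
Augmenting path L5→R4→L4→R6→L1→R8 (+1); matched 6.
No augmenting path remains; maximum matching = 6.
König certificate: {L1, L2, L3, L4, L7, R4} is a vertex cover of size 6 (every listed pair touches it), so no matching can be larger.

6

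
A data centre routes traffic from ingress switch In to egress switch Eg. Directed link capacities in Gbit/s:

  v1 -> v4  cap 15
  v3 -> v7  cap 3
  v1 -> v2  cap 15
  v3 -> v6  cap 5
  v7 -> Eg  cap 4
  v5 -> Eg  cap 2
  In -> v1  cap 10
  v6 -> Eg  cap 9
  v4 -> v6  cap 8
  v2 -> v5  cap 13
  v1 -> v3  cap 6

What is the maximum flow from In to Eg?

Augment In→v1→v2→v5→Eg: bottleneck 2, flow now 2.
Augment In→v1→v3→v6→Eg: bottleneck 5, flow now 7.
Augment In→v1→v3→v7→Eg: bottleneck 1, flow now 8.
Augment In→v1→v4→v6→Eg: bottleneck 2, flow now 10.
No augmenting path remains; maximum flow = 10.
In the residual graph, reachable from In: {In}.
Min-cut edges: In→v1 (10); capacity 10 = 10.
This cut is saturated, so no flow can exceed 10.

10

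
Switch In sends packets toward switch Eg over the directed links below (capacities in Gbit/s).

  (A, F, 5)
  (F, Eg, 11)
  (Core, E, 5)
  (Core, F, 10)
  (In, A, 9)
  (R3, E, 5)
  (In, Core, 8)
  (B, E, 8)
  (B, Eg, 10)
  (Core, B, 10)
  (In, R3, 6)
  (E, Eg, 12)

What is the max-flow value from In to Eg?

18

Augment In→Core→E→Eg: bottleneck 5, flow now 5.
Augment In→Core→B→Eg: bottleneck 3, flow now 8.
Augment In→R3→E→Eg: bottleneck 5, flow now 13.
Augment In→A→F→Eg: bottleneck 5, flow now 18.
No augmenting path remains; maximum flow = 18.
In the residual graph, reachable from In: {In, R3, A}.
Min-cut edges: In→Core (8), R3→E (5), A→F (5); capacity 8 + 5 + 5 = 18.
This cut is saturated, so no flow can exceed 18.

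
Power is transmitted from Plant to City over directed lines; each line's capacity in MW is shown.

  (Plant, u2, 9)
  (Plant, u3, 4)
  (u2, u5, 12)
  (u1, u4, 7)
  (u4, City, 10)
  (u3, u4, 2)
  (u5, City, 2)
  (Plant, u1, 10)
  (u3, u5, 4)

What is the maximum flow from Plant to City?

Augment Plant→u1→u4→City: bottleneck 7, flow now 7.
Augment Plant→u2→u5→City: bottleneck 2, flow now 9.
Augment Plant→u3→u4→City: bottleneck 2, flow now 11.
No augmenting path remains; maximum flow = 11.
In the residual graph, reachable from Plant: {Plant, u1, u2, u3, u5}.
Min-cut edges: u1→u4 (7), u3→u4 (2), u5→City (2); capacity 7 + 2 + 2 = 11.
This cut is saturated, so no flow can exceed 11.

11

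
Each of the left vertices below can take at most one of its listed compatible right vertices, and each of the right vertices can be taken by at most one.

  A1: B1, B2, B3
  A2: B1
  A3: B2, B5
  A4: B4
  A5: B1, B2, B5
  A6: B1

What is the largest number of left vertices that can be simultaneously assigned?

5

Unit-capacity flow: source→left, listed edges, right→sink; max matching = max flow.
Augmenting path A1→B1 (+1); matched 1.
Augmenting path A3→B2 (+1); matched 2.
Augmenting path A4→B4 (+1); matched 3.
Augmenting path A5→B5 (+1); matched 4.
Augmenting path A2→B1→A1→B3 (+1); matched 5.
No augmenting path remains; maximum matching = 5.
König certificate: {A1, A3, A4, A5, B1} is a vertex cover of size 5 (every listed pair touches it), so no matching can be larger.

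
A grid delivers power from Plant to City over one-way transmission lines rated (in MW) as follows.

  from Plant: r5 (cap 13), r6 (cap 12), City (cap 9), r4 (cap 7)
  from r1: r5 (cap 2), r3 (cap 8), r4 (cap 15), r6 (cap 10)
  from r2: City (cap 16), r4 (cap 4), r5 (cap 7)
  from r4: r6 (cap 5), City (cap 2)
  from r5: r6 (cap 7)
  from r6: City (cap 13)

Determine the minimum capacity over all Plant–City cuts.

Augment Plant→City: bottleneck 9, flow now 9.
Augment Plant→r4→City: bottleneck 2, flow now 11.
Augment Plant→r6→City: bottleneck 12, flow now 23.
Augment Plant→r4→r6→City: bottleneck 1, flow now 24.
No augmenting path remains; maximum flow = 24.
By max-flow min-cut, the minimum cut capacity equals the max flow.
In the residual graph, reachable from Plant: {Plant, r4, r5, r6}.
Min-cut edges: Plant→City (9), r4→City (2), r6→City (13); capacity 9 + 2 + 13 = 24.

24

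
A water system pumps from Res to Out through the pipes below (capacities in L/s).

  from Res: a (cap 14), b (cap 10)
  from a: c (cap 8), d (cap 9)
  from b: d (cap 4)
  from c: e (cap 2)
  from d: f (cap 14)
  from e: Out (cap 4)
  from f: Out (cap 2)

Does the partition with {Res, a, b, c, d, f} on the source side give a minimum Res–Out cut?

Given cut capacity: 2 + 2 = 4.
Augment Res→a→c→e→Out: bottleneck 2, flow now 2.
Augment Res→a→d→f→Out: bottleneck 2, flow now 4.
No augmenting path remains; maximum flow = 4.
Cut capacity 4 equals the max flow, so it is a minimum cut.

Yes — it is a minimum cut (capacity 4).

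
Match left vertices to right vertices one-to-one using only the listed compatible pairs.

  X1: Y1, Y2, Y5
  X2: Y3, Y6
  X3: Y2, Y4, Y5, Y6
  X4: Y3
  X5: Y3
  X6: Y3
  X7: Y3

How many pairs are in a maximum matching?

Unit-capacity flow: source→left, listed edges, right→sink; max matching = max flow.
Augmenting path X1→Y1 (+1); matched 1.
Augmenting path X2→Y3 (+1); matched 2.
Augmenting path X3→Y2 (+1); matched 3.
Augmenting path X4→Y3→X2→Y6 (+1); matched 4.
No augmenting path remains; maximum matching = 4.
König certificate: {X1, X2, X3, Y3} is a vertex cover of size 4 (every listed pair touches it), so no matching can be larger.

4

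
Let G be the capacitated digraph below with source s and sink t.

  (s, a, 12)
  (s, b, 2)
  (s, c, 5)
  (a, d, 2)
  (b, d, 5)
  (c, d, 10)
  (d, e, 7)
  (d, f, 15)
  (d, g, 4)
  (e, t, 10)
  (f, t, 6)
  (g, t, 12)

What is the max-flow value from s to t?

Augment s→a→d→e→t: bottleneck 2, flow now 2.
Augment s→b→d→e→t: bottleneck 2, flow now 4.
Augment s→c→d→e→t: bottleneck 3, flow now 7.
Augment s→c→d→f→t: bottleneck 2, flow now 9.
No augmenting path remains; maximum flow = 9.
In the residual graph, reachable from s: {s, a}.
Min-cut edges: s→b (2), s→c (5), a→d (2); capacity 2 + 5 + 2 = 9.
This cut is saturated, so no flow can exceed 9.

9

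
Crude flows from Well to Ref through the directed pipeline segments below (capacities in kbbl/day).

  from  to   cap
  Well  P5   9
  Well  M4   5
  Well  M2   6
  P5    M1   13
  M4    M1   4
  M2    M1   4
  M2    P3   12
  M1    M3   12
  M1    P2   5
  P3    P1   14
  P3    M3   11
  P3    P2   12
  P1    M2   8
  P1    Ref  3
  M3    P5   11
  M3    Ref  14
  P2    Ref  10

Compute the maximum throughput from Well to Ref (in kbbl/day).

Augment Well→P5→M1→M3→Ref: bottleneck 9, flow now 9.
Augment Well→M4→M1→M3→Ref: bottleneck 3, flow now 12.
Augment Well→M4→M1→P2→Ref: bottleneck 1, flow now 13.
Augment Well→M2→M1→P2→Ref: bottleneck 4, flow now 17.
Augment Well→M2→P3→P1→Ref: bottleneck 2, flow now 19.
No augmenting path remains; maximum flow = 19.
In the residual graph, reachable from Well: {Well, M4}.
Min-cut edges: Well→P5 (9), Well→M2 (6), M4→M1 (4); capacity 9 + 6 + 4 = 19.
This cut is saturated, so no flow can exceed 19.

19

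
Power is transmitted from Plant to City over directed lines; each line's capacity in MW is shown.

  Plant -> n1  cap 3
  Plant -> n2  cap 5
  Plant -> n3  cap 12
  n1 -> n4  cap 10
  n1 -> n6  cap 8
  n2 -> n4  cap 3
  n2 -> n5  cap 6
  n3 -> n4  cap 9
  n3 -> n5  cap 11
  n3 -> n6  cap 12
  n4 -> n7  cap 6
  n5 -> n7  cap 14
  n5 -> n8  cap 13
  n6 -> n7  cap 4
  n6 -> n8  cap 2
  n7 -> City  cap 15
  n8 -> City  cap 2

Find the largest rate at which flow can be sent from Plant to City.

17

Augment Plant→n1→n4→n7→City: bottleneck 3, flow now 3.
Augment Plant→n2→n4→n7→City: bottleneck 3, flow now 6.
Augment Plant→n2→n5→n7→City: bottleneck 2, flow now 8.
Augment Plant→n3→n5→n7→City: bottleneck 7, flow now 15.
Augment Plant→n3→n5→n8→City: bottleneck 2, flow now 17.
No augmenting path remains; maximum flow = 17.
In the residual graph, reachable from Plant: {Plant, n1, n2, n3, n4, n5, n6, n7, n8}.
Min-cut edges: n7→City (15), n8→City (2); capacity 15 + 2 = 17.
This cut is saturated, so no flow can exceed 17.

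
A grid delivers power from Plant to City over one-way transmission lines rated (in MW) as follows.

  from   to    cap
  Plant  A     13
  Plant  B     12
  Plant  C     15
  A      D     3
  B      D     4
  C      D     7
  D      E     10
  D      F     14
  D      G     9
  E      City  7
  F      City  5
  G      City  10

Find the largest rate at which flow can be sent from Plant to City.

Augment Plant→A→D→E→City: bottleneck 3, flow now 3.
Augment Plant→B→D→E→City: bottleneck 4, flow now 7.
Augment Plant→C→D→F→City: bottleneck 5, flow now 12.
Augment Plant→C→D→G→City: bottleneck 2, flow now 14.
No augmenting path remains; maximum flow = 14.
In the residual graph, reachable from Plant: {Plant, A, B, C}.
Min-cut edges: A→D (3), B→D (4), C→D (7); capacity 3 + 4 + 7 = 14.
This cut is saturated, so no flow can exceed 14.

14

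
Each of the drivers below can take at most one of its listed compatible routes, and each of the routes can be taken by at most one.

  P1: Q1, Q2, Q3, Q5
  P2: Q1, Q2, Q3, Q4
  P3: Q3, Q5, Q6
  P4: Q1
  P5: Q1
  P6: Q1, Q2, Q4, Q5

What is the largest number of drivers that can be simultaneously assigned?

5

Unit-capacity flow: source→left, listed edges, right→sink; max matching = max flow.
Augmenting path P1→Q1 (+1); matched 1.
Augmenting path P2→Q2 (+1); matched 2.
Augmenting path P3→Q3 (+1); matched 3.
Augmenting path P6→Q4 (+1); matched 4.
Augmenting path P4→Q1→P1→Q5 (+1); matched 5.
No augmenting path remains; maximum matching = 5.
König certificate: {P1, P2, P3, P6, Q1} is a vertex cover of size 5 (every listed pair touches it), so no matching can be larger.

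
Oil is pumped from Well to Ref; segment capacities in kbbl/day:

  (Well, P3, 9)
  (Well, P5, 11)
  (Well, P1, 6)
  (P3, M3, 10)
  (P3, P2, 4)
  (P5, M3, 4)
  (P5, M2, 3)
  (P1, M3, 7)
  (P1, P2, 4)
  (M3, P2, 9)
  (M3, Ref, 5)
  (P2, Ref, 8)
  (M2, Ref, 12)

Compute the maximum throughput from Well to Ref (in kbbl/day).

16

Augment Well→P3→M3→Ref: bottleneck 5, flow now 5.
Augment Well→P3→P2→Ref: bottleneck 4, flow now 9.
Augment Well→P5→M2→Ref: bottleneck 3, flow now 12.
Augment Well→P1→P2→Ref: bottleneck 4, flow now 16.
No augmenting path remains; maximum flow = 16.
In the residual graph, reachable from Well: {Well, P3, P5, P1, M3, P2}.
Min-cut edges: P5→M2 (3), M3→Ref (5), P2→Ref (8); capacity 3 + 5 + 8 = 16.
This cut is saturated, so no flow can exceed 16.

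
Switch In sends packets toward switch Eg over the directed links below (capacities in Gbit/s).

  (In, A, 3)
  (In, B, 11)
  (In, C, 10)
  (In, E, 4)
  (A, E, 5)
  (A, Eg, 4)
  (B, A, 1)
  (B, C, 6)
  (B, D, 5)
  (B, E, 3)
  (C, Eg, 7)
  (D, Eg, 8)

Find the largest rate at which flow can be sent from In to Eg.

Augment In→A→Eg: bottleneck 3, flow now 3.
Augment In→C→Eg: bottleneck 7, flow now 10.
Augment In→B→A→Eg: bottleneck 1, flow now 11.
Augment In→B→D→Eg: bottleneck 5, flow now 16.
No augmenting path remains; maximum flow = 16.
In the residual graph, reachable from In: {In, B, C, E}.
Min-cut edges: In→A (3), B→A (1), B→D (5), C→Eg (7); capacity 3 + 1 + 5 + 7 = 16.
This cut is saturated, so no flow can exceed 16.

16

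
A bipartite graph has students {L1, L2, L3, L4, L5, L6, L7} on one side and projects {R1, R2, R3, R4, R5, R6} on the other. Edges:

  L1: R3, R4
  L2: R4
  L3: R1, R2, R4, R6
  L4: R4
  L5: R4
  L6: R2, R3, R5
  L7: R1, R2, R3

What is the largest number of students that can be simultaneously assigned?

5

Unit-capacity flow: source→left, listed edges, right→sink; max matching = max flow.
Augmenting path L1→R3 (+1); matched 1.
Augmenting path L2→R4 (+1); matched 2.
Augmenting path L3→R1 (+1); matched 3.
Augmenting path L6→R2 (+1); matched 4.
Augmenting path L7→R1→L3→R6 (+1); matched 5.
No augmenting path remains; maximum matching = 5.
König certificate: {L1, L3, L6, L7, R4} is a vertex cover of size 5 (every listed pair touches it), so no matching can be larger.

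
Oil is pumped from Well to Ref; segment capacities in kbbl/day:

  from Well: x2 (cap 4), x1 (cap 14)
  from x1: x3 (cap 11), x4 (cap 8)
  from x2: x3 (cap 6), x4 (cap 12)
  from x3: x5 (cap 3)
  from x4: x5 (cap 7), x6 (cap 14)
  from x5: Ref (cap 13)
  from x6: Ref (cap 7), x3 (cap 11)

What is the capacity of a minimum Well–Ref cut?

Augment Well→x1→x3→x5→Ref: bottleneck 3, flow now 3.
Augment Well→x1→x4→x5→Ref: bottleneck 7, flow now 10.
Augment Well→x1→x4→x6→Ref: bottleneck 1, flow now 11.
Augment Well→x2→x4→x6→Ref: bottleneck 4, flow now 15.
No augmenting path remains; maximum flow = 15.
By max-flow min-cut, the minimum cut capacity equals the max flow.
In the residual graph, reachable from Well: {Well, x1, x3}.
Min-cut edges: Well→x2 (4), x1→x4 (8), x3→x5 (3); capacity 4 + 8 + 3 = 15.

15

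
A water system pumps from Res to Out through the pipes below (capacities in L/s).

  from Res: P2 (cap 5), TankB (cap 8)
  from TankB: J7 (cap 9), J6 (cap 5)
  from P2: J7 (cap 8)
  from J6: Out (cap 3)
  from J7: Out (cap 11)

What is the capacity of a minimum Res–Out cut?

Augment Res→TankB→J6→Out: bottleneck 3, flow now 3.
Augment Res→TankB→J7→Out: bottleneck 5, flow now 8.
Augment Res→P2→J7→Out: bottleneck 5, flow now 13.
No augmenting path remains; maximum flow = 13.
By max-flow min-cut, the minimum cut capacity equals the max flow.
In the residual graph, reachable from Res: {Res}.
Min-cut edges: Res→TankB (8), Res→P2 (5); capacity 8 + 5 = 13.

13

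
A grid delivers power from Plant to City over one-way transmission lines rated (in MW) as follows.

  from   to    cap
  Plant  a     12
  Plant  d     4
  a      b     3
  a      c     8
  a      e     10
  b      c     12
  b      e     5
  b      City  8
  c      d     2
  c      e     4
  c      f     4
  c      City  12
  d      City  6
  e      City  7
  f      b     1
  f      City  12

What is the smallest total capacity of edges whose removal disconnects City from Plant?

16

Augment Plant→d→City: bottleneck 4, flow now 4.
Augment Plant→a→b→City: bottleneck 3, flow now 7.
Augment Plant→a→c→City: bottleneck 8, flow now 15.
Augment Plant→a→e→City: bottleneck 1, flow now 16.
No augmenting path remains; maximum flow = 16.
By max-flow min-cut, the minimum cut capacity equals the max flow.
In the residual graph, reachable from Plant: {Plant}.
Min-cut edges: Plant→a (12), Plant→d (4); capacity 12 + 4 = 16.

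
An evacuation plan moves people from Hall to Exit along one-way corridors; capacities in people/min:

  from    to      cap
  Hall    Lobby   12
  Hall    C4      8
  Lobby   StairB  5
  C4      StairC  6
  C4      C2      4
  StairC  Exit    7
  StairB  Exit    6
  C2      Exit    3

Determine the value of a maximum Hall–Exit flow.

Augment Hall→Lobby→StairB→Exit: bottleneck 5, flow now 5.
Augment Hall→C4→StairC→Exit: bottleneck 6, flow now 11.
Augment Hall→C4→C2→Exit: bottleneck 2, flow now 13.
No augmenting path remains; maximum flow = 13.
In the residual graph, reachable from Hall: {Hall, Lobby}.
Min-cut edges: Hall→C4 (8), Lobby→StairB (5); capacity 8 + 5 = 13.
This cut is saturated, so no flow can exceed 13.

13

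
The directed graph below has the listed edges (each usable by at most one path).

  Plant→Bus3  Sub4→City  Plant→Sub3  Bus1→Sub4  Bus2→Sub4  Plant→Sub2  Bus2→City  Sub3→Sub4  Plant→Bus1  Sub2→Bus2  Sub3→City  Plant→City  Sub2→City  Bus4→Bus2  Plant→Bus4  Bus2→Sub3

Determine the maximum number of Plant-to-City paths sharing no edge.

Assign every edge capacity 1; by Menger, the answer equals the max flow.
Path Plant→City (+1); total 1.
Path Plant→Sub2→City (+1); total 2.
Path Plant→Sub3→City (+1); total 3.
Path Plant→Bus4→Bus2→City (+1); total 4.
Path Plant→Bus1→Sub4→City (+1); total 5.
No residual Plant→City path; max flow = 5.
Certifying cut of size 5: {Plant→Bus1, Plant→Bus4, Plant→City, Plant→Sub2, Plant→Sub3}.

5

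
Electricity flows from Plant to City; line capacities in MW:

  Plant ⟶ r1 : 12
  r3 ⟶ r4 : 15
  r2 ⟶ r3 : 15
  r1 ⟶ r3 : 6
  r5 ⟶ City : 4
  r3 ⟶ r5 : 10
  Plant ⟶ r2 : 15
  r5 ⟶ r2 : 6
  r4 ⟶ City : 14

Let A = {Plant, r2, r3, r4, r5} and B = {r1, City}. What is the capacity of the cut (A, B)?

Edges leaving {Plant, r2, r3, r4, r5}: Plant→r1 (12), r4→City (14), r5→City (4).
Cut capacity = 12 + 14 + 4 = 30.

30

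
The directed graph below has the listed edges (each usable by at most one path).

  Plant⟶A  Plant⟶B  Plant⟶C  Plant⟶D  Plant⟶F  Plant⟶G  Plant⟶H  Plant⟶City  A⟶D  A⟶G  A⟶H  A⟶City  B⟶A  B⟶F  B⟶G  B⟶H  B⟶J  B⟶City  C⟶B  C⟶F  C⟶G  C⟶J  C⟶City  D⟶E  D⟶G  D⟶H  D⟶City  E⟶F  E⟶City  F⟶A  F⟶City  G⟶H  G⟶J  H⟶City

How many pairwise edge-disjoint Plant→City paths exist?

7

Assign every edge capacity 1; by Menger, the answer equals the max flow.
Path Plant→City (+1); total 1.
Path Plant→A→City (+1); total 2.
Path Plant→B→City (+1); total 3.
Path Plant→C→City (+1); total 4.
Path Plant→D→City (+1); total 5.
Path Plant→F→City (+1); total 6.
Path Plant→H→City (+1); total 7.
No residual Plant→City path; max flow = 7.
Certifying cut of size 7: {H→City, Plant→A, Plant→B, Plant→C, Plant→City, Plant→D, Plant→F}.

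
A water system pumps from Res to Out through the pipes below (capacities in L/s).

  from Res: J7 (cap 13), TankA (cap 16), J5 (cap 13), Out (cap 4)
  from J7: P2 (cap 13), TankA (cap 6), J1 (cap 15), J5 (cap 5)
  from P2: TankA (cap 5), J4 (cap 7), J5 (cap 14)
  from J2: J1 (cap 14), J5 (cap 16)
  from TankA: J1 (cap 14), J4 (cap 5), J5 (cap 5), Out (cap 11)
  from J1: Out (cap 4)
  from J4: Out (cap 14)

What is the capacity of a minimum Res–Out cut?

Augment Res→Out: bottleneck 4, flow now 4.
Augment Res→TankA→Out: bottleneck 11, flow now 15.
Augment Res→J7→J1→Out: bottleneck 4, flow now 19.
Augment Res→TankA→J4→Out: bottleneck 5, flow now 24.
Augment Res→J7→P2→J4→Out: bottleneck 7, flow now 31.
No augmenting path remains; maximum flow = 31.
By max-flow min-cut, the minimum cut capacity equals the max flow.
In the residual graph, reachable from Res: {Res, J7, P2, TankA, J1, J5}.
Min-cut edges: Res→Out (4), P2→J4 (7), TankA→J4 (5), TankA→Out (11), J1→Out (4); capacity 4 + 7 + 5 + 11 + 4 = 31.

31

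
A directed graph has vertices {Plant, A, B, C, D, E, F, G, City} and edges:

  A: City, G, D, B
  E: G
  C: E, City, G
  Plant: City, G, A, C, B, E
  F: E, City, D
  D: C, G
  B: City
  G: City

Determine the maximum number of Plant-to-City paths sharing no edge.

5

Assign every edge capacity 1; by Menger, the answer equals the max flow.
Path Plant→City (+1); total 1.
Path Plant→A→City (+1); total 2.
Path Plant→B→City (+1); total 3.
Path Plant→C→City (+1); total 4.
Path Plant→G→City (+1); total 5.
No residual Plant→City path; max flow = 5.
Certifying cut of size 5: {G→City, Plant→A, Plant→B, Plant→C, Plant→City}.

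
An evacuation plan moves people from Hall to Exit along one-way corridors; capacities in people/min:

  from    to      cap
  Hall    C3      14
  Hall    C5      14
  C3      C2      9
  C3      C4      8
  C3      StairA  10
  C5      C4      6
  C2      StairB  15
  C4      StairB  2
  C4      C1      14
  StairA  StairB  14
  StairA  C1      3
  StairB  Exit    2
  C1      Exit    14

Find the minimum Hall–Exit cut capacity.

Augment Hall→C3→C2→StairB→Exit: bottleneck 2, flow now 2.
Augment Hall→C3→C4→C1→Exit: bottleneck 8, flow now 10.
Augment Hall→C3→StairA→C1→Exit: bottleneck 3, flow now 13.
Augment Hall→C5→C4→C1→Exit: bottleneck 3, flow now 16.
No augmenting path remains; maximum flow = 16.
By max-flow min-cut, the minimum cut capacity equals the max flow.
In the residual graph, reachable from Hall: {Hall, C3, C5, C2, C4, StairA, StairB, C1}.
Min-cut edges: StairB→Exit (2), C1→Exit (14); capacity 2 + 14 = 16.

16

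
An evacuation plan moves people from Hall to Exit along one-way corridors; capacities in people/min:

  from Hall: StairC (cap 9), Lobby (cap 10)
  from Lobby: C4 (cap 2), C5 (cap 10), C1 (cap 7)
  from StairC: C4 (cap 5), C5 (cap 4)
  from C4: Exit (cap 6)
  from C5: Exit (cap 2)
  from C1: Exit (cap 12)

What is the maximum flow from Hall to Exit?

Augment Hall→Lobby→C4→Exit: bottleneck 2, flow now 2.
Augment Hall→Lobby→C5→Exit: bottleneck 2, flow now 4.
Augment Hall→Lobby→C1→Exit: bottleneck 6, flow now 10.
Augment Hall→StairC→C4→Exit: bottleneck 4, flow now 14.
Augment Hall→StairC→C4→Lobby→C1→Exit: bottleneck 1, flow now 15. (uses reverse residual edge)
No augmenting path remains; maximum flow = 15.
In the residual graph, reachable from Hall: {Hall, Lobby, StairC, C4, C5}.
Min-cut edges: Lobby→C1 (7), C4→Exit (6), C5→Exit (2); capacity 7 + 6 + 2 = 15.
This cut is saturated, so no flow can exceed 15.

15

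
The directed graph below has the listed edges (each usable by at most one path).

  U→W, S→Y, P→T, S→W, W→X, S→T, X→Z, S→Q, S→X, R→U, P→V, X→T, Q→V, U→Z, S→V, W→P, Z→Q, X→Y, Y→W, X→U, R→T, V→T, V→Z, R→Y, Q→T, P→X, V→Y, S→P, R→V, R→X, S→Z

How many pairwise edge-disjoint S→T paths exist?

5

Assign every edge capacity 1; by Menger, the answer equals the max flow.
Path S→T (+1); total 1.
Path S→P→T (+1); total 2.
Path S→Q→T (+1); total 3.
Path S→V→T (+1); total 4.
Path S→X→T (+1); total 5.
No residual S→T path; max flow = 5.
Certifying cut of size 5: {P→T, Q→T, S→T, V→T, X→T}.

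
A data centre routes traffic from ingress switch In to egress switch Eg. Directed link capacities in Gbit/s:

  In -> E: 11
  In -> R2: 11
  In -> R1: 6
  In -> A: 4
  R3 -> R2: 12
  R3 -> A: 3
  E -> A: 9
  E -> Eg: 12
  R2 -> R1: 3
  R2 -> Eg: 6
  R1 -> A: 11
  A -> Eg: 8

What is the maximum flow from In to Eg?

Augment In→E→Eg: bottleneck 11, flow now 11.
Augment In→R2→Eg: bottleneck 6, flow now 17.
Augment In→A→Eg: bottleneck 4, flow now 21.
Augment In→R1→A→Eg: bottleneck 4, flow now 25.
No augmenting path remains; maximum flow = 25.
In the residual graph, reachable from In: {In, R2, R1, A}.
Min-cut edges: In→E (11), R2→Eg (6), A→Eg (8); capacity 11 + 6 + 8 = 25.
This cut is saturated, so no flow can exceed 25.

25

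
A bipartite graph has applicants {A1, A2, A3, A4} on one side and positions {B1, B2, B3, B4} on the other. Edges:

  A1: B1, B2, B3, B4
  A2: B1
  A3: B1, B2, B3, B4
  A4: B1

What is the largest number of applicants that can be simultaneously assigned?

3

Unit-capacity flow: source→left, listed edges, right→sink; max matching = max flow.
Augmenting path A1→B1 (+1); matched 1.
Augmenting path A3→B2 (+1); matched 2.
Augmenting path A2→B1→A1→B3 (+1); matched 3.
No augmenting path remains; maximum matching = 3.
König certificate: {A1, A3, B1} is a vertex cover of size 3 (every listed pair touches it), so no matching can be larger.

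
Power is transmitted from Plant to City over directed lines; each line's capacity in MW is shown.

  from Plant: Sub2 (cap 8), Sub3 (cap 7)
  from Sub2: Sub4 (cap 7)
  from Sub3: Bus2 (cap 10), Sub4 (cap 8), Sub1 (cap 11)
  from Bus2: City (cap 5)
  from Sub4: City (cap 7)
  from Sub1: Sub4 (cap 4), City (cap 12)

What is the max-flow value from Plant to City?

14

Augment Plant→Sub2→Sub4→City: bottleneck 7, flow now 7.
Augment Plant→Sub3→Bus2→City: bottleneck 5, flow now 12.
Augment Plant→Sub3→Sub1→City: bottleneck 2, flow now 14.
No augmenting path remains; maximum flow = 14.
In the residual graph, reachable from Plant: {Plant, Sub2}.
Min-cut edges: Plant→Sub3 (7), Sub2→Sub4 (7); capacity 7 + 7 = 14.
This cut is saturated, so no flow can exceed 14.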